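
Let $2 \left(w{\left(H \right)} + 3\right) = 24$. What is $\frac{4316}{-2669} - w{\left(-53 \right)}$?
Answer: $- \frac{28337}{2669} \approx -10.617$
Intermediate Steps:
$w{\left(H \right)} = 9$ ($w{\left(H \right)} = -3 + \frac{1}{2} \cdot 24 = -3 + 12 = 9$)
$\frac{4316}{-2669} - w{\left(-53 \right)} = \frac{4316}{-2669} - 9 = 4316 \left(- \frac{1}{2669}\right) - 9 = - \frac{4316}{2669} - 9 = - \frac{28337}{2669}$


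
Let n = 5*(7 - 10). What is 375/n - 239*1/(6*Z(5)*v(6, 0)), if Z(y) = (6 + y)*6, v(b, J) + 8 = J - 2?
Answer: -98761/3960 ≈ -24.940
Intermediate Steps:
v(b, J) = -10 + J (v(b, J) = -8 + (J - 2) = -8 + (-2 + J) = -10 + J)
n = -15 (n = 5*(-3) = -15)
Z(y) = 36 + 6*y
375/n - 239*1/(6*Z(5)*v(6, 0)) = 375/(-15) - 239*1/(6*(-10 + 0)*(36 + 6*5)) = 375*(-1/15) - 239*(-1/(60*(36 + 30))) = -25 - 239/((66*6)*(-10)) = -25 - 239/(396*(-10)) = -25 - 239/(-3960) = -25 - 239*(-1/3960) = -25 + 239/3960 = -98761/3960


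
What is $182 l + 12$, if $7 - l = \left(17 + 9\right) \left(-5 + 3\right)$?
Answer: $10750$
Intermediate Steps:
$l = 59$ ($l = 7 - \left(17 + 9\right) \left(-5 + 3\right) = 7 - 26 \left(-2\right) = 7 - -52 = 7 + 52 = 59$)
$182 l + 12 = 182 \cdot 59 + 12 = 10738 + 12 = 10750$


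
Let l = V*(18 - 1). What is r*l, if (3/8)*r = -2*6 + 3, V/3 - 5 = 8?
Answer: -15912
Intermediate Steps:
V = 39 (V = 15 + 3*8 = 15 + 24 = 39)
r = -24 (r = 8*(-2*6 + 3)/3 = 8*(-12 + 3)/3 = (8/3)*(-9) = -24)
l = 663 (l = 39*(18 - 1) = 39*17 = 663)
r*l = -24*663 = -15912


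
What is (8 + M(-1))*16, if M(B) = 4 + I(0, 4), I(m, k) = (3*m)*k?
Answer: 192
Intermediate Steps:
I(m, k) = 3*k*m
M(B) = 4 (M(B) = 4 + 3*4*0 = 4 + 0 = 4)
(8 + M(-1))*16 = (8 + 4)*16 = 12*16 = 192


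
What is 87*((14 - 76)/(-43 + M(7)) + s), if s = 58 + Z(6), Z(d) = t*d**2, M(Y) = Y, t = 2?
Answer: 68759/6 ≈ 11460.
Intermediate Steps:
Z(d) = 2*d**2
s = 130 (s = 58 + 2*6**2 = 58 + 2*36 = 58 + 72 = 130)
87*((14 - 76)/(-43 + M(7)) + s) = 87*((14 - 76)/(-43 + 7) + 130) = 87*(-62/(-36) + 130) = 87*(-62*(-1/36) + 130) = 87*(31/18 + 130) = 87*(2371/18) = 68759/6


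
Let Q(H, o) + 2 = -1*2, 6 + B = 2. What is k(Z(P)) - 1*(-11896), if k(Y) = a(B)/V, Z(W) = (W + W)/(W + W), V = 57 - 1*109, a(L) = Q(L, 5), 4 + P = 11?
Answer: 154649/13 ≈ 11896.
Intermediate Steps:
P = 7 (P = -4 + 11 = 7)
B = -4 (B = -6 + 2 = -4)
Q(H, o) = -4 (Q(H, o) = -2 - 1*2 = -2 - 2 = -4)
a(L) = -4
V = -52 (V = 57 - 109 = -52)
Z(W) = 1 (Z(W) = (2*W)/((2*W)) = (2*W)*(1/(2*W)) = 1)
k(Y) = 1/13 (k(Y) = -4/(-52) = -4*(-1/52) = 1/13)
k(Z(P)) - 1*(-11896) = 1/13 - 1*(-11896) = 1/13 + 11896 = 154649/13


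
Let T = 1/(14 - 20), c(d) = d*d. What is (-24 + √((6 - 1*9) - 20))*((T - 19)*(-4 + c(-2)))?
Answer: 0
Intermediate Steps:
c(d) = d²
T = -⅙ (T = 1/(-6) = -⅙ ≈ -0.16667)
(-24 + √((6 - 1*9) - 20))*((T - 19)*(-4 + c(-2))) = (-24 + √((6 - 1*9) - 20))*((-⅙ - 19)*(-4 + (-2)²)) = (-24 + √((6 - 9) - 20))*(-115*(-4 + 4)/6) = (-24 + √(-3 - 20))*(-115/6*0) = (-24 + √(-23))*0 = (-24 + I*√23)*0 = 0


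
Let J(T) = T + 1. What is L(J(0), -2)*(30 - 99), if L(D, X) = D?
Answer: -69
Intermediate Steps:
J(T) = 1 + T
L(J(0), -2)*(30 - 99) = (1 + 0)*(30 - 99) = 1*(-69) = -69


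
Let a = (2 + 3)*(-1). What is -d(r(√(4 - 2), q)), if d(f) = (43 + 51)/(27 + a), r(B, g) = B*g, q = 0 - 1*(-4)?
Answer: -47/11 ≈ -4.2727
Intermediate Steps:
q = 4 (q = 0 + 4 = 4)
a = -5 (a = 5*(-1) = -5)
d(f) = 47/11 (d(f) = (43 + 51)/(27 - 5) = 94/22 = 94*(1/22) = 47/11)
-d(r(√(4 - 2), q)) = -1*47/11 = -47/11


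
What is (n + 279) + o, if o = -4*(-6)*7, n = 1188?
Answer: 1635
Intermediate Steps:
o = 168 (o = 24*7 = 168)
(n + 279) + o = (1188 + 279) + 168 = 1467 + 168 = 1635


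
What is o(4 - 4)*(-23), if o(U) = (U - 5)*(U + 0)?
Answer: 0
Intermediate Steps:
o(U) = U*(-5 + U) (o(U) = (-5 + U)*U = U*(-5 + U))
o(4 - 4)*(-23) = ((4 - 4)*(-5 + (4 - 4)))*(-23) = (0*(-5 + 0))*(-23) = (0*(-5))*(-23) = 0*(-23) = 0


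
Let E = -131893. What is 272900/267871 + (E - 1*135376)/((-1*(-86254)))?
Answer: -48054897699/23104945234 ≈ -2.0799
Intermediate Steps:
272900/267871 + (E - 1*135376)/((-1*(-86254))) = 272900/267871 + (-131893 - 1*135376)/((-1*(-86254))) = 272900*(1/267871) + (-131893 - 135376)/86254 = 272900/267871 - 267269*1/86254 = 272900/267871 - 267269/86254 = -48054897699/23104945234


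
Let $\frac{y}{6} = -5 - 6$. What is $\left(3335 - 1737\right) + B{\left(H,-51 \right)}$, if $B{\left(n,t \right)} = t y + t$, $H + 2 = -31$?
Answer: $4913$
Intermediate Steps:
$y = -66$ ($y = 6 \left(-5 - 6\right) = 6 \left(-11\right) = -66$)
$H = -33$ ($H = -2 - 31 = -33$)
$B{\left(n,t \right)} = - 65 t$ ($B{\left(n,t \right)} = t \left(-66\right) + t = - 66 t + t = - 65 t$)
$\left(3335 - 1737\right) + B{\left(H,-51 \right)} = \left(3335 - 1737\right) - -3315 = 1598 + 3315 = 4913$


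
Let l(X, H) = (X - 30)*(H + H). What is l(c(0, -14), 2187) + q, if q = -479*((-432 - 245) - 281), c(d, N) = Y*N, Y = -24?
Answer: 1797326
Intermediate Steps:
c(d, N) = -24*N
l(X, H) = 2*H*(-30 + X) (l(X, H) = (-30 + X)*(2*H) = 2*H*(-30 + X))
q = 458882 (q = -479*(-677 - 281) = -479*(-958) = 458882)
l(c(0, -14), 2187) + q = 2*2187*(-30 - 24*(-14)) + 458882 = 2*2187*(-30 + 336) + 458882 = 2*2187*306 + 458882 = 1338444 + 458882 = 1797326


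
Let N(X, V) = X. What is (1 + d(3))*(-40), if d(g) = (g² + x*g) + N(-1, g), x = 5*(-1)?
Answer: 240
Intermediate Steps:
x = -5
d(g) = -1 + g² - 5*g (d(g) = (g² - 5*g) - 1 = -1 + g² - 5*g)
(1 + d(3))*(-40) = (1 + (-1 + 3² - 5*3))*(-40) = (1 + (-1 + 9 - 15))*(-40) = (1 - 7)*(-40) = -6*(-40) = 240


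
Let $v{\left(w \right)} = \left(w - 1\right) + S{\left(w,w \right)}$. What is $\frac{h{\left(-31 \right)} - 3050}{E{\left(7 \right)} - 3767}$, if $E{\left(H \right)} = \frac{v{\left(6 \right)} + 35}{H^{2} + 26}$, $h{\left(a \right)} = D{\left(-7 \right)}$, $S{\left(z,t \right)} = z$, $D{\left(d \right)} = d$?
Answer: $\frac{229275}{282479} \approx 0.81165$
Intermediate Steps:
$h{\left(a \right)} = -7$
$v{\left(w \right)} = -1 + 2 w$ ($v{\left(w \right)} = \left(w - 1\right) + w = \left(-1 + w\right) + w = -1 + 2 w$)
$E{\left(H \right)} = \frac{46}{26 + H^{2}}$ ($E{\left(H \right)} = \frac{\left(-1 + 2 \cdot 6\right) + 35}{H^{2} + 26} = \frac{\left(-1 + 12\right) + 35}{26 + H^{2}} = \frac{11 + 35}{26 + H^{2}} = \frac{46}{26 + H^{2}}$)
$\frac{h{\left(-31 \right)} - 3050}{E{\left(7 \right)} - 3767} = \frac{-7 - 3050}{\frac{46}{26 + 7^{2}} - 3767} = - \frac{3057}{\frac{46}{26 + 49} - 3767} = - \frac{3057}{\frac{46}{75} - 3767} = - \frac{3057}{- \frac{282479}{75}} = \left(-3057\right) \left(- \frac{75}{282479}\right) = \frac{229275}{282479}$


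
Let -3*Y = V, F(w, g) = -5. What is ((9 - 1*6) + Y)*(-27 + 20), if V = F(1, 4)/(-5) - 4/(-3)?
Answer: -140/9 ≈ -15.556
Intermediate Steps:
V = 7/3 (V = -5/(-5) - 4/(-3) = -5*(-⅕) - 4*(-⅓) = 1 + 4/3 = 7/3 ≈ 2.3333)
Y = -7/9 (Y = -⅓*7/3 = -7/9 ≈ -0.77778)
((9 - 1*6) + Y)*(-27 + 20) = ((9 - 1*6) - 7/9)*(-27 + 20) = ((9 - 6) - 7/9)*(-7) = (3 - 7/9)*(-7) = (20/9)*(-7) = -140/9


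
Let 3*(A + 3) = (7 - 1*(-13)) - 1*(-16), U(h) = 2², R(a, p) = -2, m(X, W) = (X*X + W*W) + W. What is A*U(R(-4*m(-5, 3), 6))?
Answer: 36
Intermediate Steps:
m(X, W) = W + W² + X² (m(X, W) = (X² + W²) + W = (W² + X²) + W = W + W² + X²)
U(h) = 4
A = 9 (A = -3 + ((7 - 1*(-13)) - 1*(-16))/3 = -3 + ((7 + 13) + 16)/3 = -3 + (20 + 16)/3 = -3 + (⅓)*36 = -3 + 12 = 9)
A*U(R(-4*m(-5, 3), 6)) = 9*4 = 36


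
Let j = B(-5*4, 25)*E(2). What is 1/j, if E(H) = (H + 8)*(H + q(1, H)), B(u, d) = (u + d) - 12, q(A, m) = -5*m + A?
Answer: 1/490 ≈ 0.0020408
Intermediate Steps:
q(A, m) = A - 5*m
B(u, d) = -12 + d + u (B(u, d) = (d + u) - 12 = -12 + d + u)
E(H) = (1 - 4*H)*(8 + H) (E(H) = (H + 8)*(H + (1 - 5*H)) = (8 + H)*(1 - 4*H) = (1 - 4*H)*(8 + H))
j = 490 (j = (-12 + 25 - 5*4)*(8 - 31*2 - 4*2²) = (-12 + 25 - 20)*(8 - 62 - 4*4) = -7*(8 - 62 - 16) = -7*(-70) = 490)
1/j = 1/490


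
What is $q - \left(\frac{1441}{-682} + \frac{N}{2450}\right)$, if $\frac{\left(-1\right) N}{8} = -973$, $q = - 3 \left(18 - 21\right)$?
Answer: $\frac{86103}{10850} \approx 7.9358$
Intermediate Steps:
$q = 9$ ($q = \left(-3\right) \left(-3\right) = 9$)
$N = 7784$ ($N = \left(-8\right) \left(-973\right) = 7784$)
$q - \left(\frac{1441}{-682} + \frac{N}{2450}\right) = 9 - \left(\frac{1441}{-682} + \frac{7784}{2450}\right) = 9 - \left(1441 \left(- \frac{1}{682}\right) + 7784 \cdot \frac{1}{2450}\right) = 9 - \left(- \frac{131}{62} + \frac{556}{175}\right) = 9 - \frac{11547}{10850} = \frac{86103}{10850}$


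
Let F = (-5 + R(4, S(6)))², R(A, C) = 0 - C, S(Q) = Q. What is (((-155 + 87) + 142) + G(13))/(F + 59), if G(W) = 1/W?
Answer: 107/260 ≈ 0.41154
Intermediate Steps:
R(A, C) = -C
F = 121 (F = (-5 - 1*6)² = (-5 - 6)² = (-11)² = 121)
(((-155 + 87) + 142) + G(13))/(F + 59) = (((-155 + 87) + 142) + 1/13)/(121 + 59) = ((-68 + 142) + 1/13)/180 = (74 + 1/13)*(1/180) = (963/13)*(1/180) = 107/260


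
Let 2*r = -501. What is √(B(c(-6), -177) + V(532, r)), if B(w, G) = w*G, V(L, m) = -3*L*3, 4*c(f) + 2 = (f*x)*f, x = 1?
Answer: I*√25170/2 ≈ 79.325*I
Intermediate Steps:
r = -501/2 (r = (½)*(-501) = -501/2 ≈ -250.50)
c(f) = -½ + f²/4 (c(f) = -½ + ((f*1)*f)/4 = -½ + (f*f)/4 = -½ + f²/4)
V(L, m) = -9*L
B(w, G) = G*w
√(B(c(-6), -177) + V(532, r)) = √(-177*(-½ + (¼)*(-6)²) - 9*532) = √(-177*(-½ + (¼)*36) - 4788) = √(-177*(-½ + 9) - 4788) = √(-177*17/2 - 4788) = √(-3009/2 - 4788) = √(-12585/2) = I*√25170/2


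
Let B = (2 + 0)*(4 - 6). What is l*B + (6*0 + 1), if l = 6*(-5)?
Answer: 121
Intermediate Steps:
B = -4 (B = 2*(-2) = -4)
l = -30
l*B + (6*0 + 1) = -30*(-4) + (6*0 + 1) = 120 + (0 + 1) = 120 + 1 = 121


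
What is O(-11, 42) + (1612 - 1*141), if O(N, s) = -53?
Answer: 1418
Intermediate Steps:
O(-11, 42) + (1612 - 1*141) = -53 + (1612 - 1*141) = -53 + (1612 - 141) = -53 + 1471 = 1418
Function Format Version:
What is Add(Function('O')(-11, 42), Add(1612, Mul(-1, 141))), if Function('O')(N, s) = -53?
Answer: 1418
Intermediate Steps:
Add(Function('O')(-11, 42), Add(1612, Mul(-1, 141))) = Add(-53, Add(1612, Mul(-1, 141))) = Add(-53, Add(1612, -141)) = Add(-53, 1471) = 1418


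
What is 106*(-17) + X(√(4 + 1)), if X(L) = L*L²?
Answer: -1802 + 5*√5 ≈ -1790.8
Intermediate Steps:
X(L) = L³
106*(-17) + X(√(4 + 1)) = 106*(-17) + (√(4 + 1))³ = -1802 + (√5)³ = -1802 + 5*√5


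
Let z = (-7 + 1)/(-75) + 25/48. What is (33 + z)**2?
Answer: 1625783041/1440000 ≈ 1129.0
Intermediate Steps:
z = 721/1200 (z = -6*(-1/75) + 25*(1/48) = 2/25 + 25/48 = 721/1200 ≈ 0.60083)
(33 + z)**2 = (33 + 721/1200)**2 = (40321/1200)**2 = 1625783041/1440000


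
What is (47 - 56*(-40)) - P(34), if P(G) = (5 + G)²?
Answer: 766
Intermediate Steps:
(47 - 56*(-40)) - P(34) = (47 - 56*(-40)) - (5 + 34)² = (47 + 2240) - 1*39² = 2287 - 1*1521 = 2287 - 1521 = 766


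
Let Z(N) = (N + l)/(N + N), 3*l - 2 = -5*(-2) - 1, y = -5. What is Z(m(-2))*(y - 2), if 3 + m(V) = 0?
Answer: 7/9 ≈ 0.77778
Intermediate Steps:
l = 11/3 (l = 2/3 + (-5*(-2) - 1)/3 = 2/3 + (10 - 1)/3 = 2/3 + (1/3)*9 = 2/3 + 3 = 11/3 ≈ 3.6667)
m(V) = -3 (m(V) = -3 + 0 = -3)
Z(N) = (11/3 + N)/(2*N) (Z(N) = (N + 11/3)/(N + N) = (11/3 + N)/((2*N)) = (11/3 + N)*(1/(2*N)) = (11/3 + N)/(2*N))
Z(m(-2))*(y - 2) = ((1/6)*(11 + 3*(-3))/(-3))*(-5 - 2) = ((1/6)*(-1/3)*(11 - 9))*(-7) = ((1/6)*(-1/3)*2)*(-7) = -1/9*(-7) = 7/9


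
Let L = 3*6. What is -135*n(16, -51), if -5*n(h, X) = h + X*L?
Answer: -24354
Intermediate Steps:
L = 18
n(h, X) = -18*X/5 - h/5 (n(h, X) = -(h + X*18)/5 = -(h + 18*X)/5 = -18*X/5 - h/5)
-135*n(16, -51) = -135*(-18/5*(-51) - ⅕*16) = -135*(918/5 - 16/5) = -135*902/5 = -24354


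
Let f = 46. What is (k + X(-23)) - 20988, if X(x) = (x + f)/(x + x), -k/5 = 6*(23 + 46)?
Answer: -46117/2 ≈ -23059.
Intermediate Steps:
k = -2070 (k = -30*(23 + 46) = -30*69 = -5*414 = -2070)
X(x) = (46 + x)/(2*x) (X(x) = (x + 46)/(x + x) = (46 + x)/((2*x)) = (46 + x)*(1/(2*x)) = (46 + x)/(2*x))
(k + X(-23)) - 20988 = (-2070 + (½)*(46 - 23)/(-23)) - 20988 = (-2070 + (½)*(-1/23)*23) - 20988 = (-2070 - ½) - 20988 = -4141/2 - 20988 = -46117/2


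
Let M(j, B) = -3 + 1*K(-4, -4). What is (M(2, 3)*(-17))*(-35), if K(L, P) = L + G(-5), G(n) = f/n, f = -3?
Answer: -3808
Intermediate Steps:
G(n) = -3/n
K(L, P) = ⅗ + L (K(L, P) = L - 3/(-5) = L - 3*(-⅕) = L + ⅗ = ⅗ + L)
M(j, B) = -32/5 (M(j, B) = -3 + 1*(⅗ - 4) = -3 + 1*(-17/5) = -3 - 17/5 = -32/5)
(M(2, 3)*(-17))*(-35) = -32/5*(-17)*(-35) = (544/5)*(-35) = -3808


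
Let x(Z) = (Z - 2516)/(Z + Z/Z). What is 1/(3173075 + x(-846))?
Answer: 845/2681251737 ≈ 3.1515e-7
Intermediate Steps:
x(Z) = (-2516 + Z)/(1 + Z) (x(Z) = (-2516 + Z)/(Z + 1) = (-2516 + Z)/(1 + Z))
1/(3173075 + x(-846)) = 1/(3173075 + (-2516 - 846)/(1 - 846)) = 1/(3173075 - 3362/(-845)) = 1/(3173075 - 1/845*(-3362)) = 1/(3173075 + 3362/845) = 1/(2681251737/845) = 845/2681251737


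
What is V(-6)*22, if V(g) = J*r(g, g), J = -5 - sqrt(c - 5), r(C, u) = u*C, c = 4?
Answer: -3960 - 792*I ≈ -3960.0 - 792.0*I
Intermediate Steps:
r(C, u) = C*u
J = -5 - I (J = -5 - sqrt(4 - 5) = -5 - sqrt(-1) = -5 - I ≈ -5.0 - 1.0*I)
V(g) = g**2*(-5 - I) (V(g) = (-5 - I)*(g*g) = (-5 - I)*g**2 = g**2*(-5 - I))
V(-6)*22 = ((-6)**2*(-5 - I))*22 = (36*(-5 - I))*22 = (-180 - 36*I)*22 = -3960 - 792*I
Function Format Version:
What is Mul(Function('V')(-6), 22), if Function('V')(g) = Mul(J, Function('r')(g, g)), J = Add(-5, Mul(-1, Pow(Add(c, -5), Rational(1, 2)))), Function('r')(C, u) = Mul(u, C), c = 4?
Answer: Add(-3960, Mul(-792, I)) ≈ Add(-3960.0, Mul(-792.00, I))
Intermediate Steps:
Function('r')(C, u) = Mul(C, u)
J = Add(-5, Mul(-1, I)) (J = Add(-5, Mul(-1, Pow(Add(4, -5), Rational(1, 2)))) = Add(-5, Mul(-1, Pow(-1, Rational(1, 2)))) = Add(-5, Mul(-1, I)) ≈ Add(-5.0000, Mul(-1.0000, I)))
Function('V')(g) = Mul(Pow(g, 2), Add(-5, Mul(-1, I))) (Function('V')(g) = Mul(Add(-5, Mul(-1, I)), Mul(g, g)) = Mul(Add(-5, Mul(-1, I)), Pow(g, 2)) = Mul(Pow(g, 2), Add(-5, Mul(-1, I))))
Mul(Function('V')(-6), 22) = Mul(Mul(Pow(-6, 2), Add(-5, Mul(-1, I))), 22) = Mul(Mul(36, Add(-5, Mul(-1, I))), 22) = Mul(Add(-180, Mul(-36, I)), 22) = Add(-3960, Mul(-792, I))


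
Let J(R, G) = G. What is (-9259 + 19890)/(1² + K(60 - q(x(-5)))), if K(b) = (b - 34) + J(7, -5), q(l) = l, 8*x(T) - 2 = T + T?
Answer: 10631/23 ≈ 462.22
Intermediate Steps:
x(T) = ¼ + T/4 (x(T) = ¼ + (T + T)/8 = ¼ + (2*T)/8 = ¼ + T/4)
K(b) = -39 + b (K(b) = (b - 34) - 5 = (-34 + b) - 5 = -39 + b)
(-9259 + 19890)/(1² + K(60 - q(x(-5)))) = (-9259 + 19890)/(1² + (-39 + (60 - (¼ + (¼)*(-5))))) = 10631/(1 + (-39 + (60 - (¼ - 5/4)))) = 10631/(1 + (-39 + (60 - 1*(-1)))) = 10631/(1 + (-39 + (60 + 1))) = 10631/(1 + (-39 + 61)) = 10631/(1 + 22) = 10631/23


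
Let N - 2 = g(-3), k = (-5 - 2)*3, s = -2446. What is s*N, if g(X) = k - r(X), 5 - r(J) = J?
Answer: 66042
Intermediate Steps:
r(J) = 5 - J
k = -21 (k = -7*3 = -21)
g(X) = -26 + X (g(X) = -21 - (5 - X) = -21 + (-5 + X) = -26 + X)
N = -27 (N = 2 + (-26 - 3) = 2 - 29 = -27)
s*N = -2446*(-27) = 66042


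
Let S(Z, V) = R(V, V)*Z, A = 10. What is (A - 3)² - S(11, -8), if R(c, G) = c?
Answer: 137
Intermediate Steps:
S(Z, V) = V*Z
(A - 3)² - S(11, -8) = (10 - 3)² - (-8)*11 = 7² - 1*(-88) = 49 + 88 = 137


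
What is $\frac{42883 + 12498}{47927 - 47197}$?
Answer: $\frac{55381}{730} \approx 75.864$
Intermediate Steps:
$\frac{42883 + 12498}{47927 - 47197} = \frac{55381}{730}$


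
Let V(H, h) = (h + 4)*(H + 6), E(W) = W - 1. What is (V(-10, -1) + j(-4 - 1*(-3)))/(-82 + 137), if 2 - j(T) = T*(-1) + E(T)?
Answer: -9/55 ≈ -0.16364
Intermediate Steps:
E(W) = -1 + W
V(H, h) = (4 + h)*(6 + H)
j(T) = 3 (j(T) = 2 - (T*(-1) + (-1 + T)) = 2 - (-T + (-1 + T)) = 2 - 1*(-1) = 2 + 1 = 3)
(V(-10, -1) + j(-4 - 1*(-3)))/(-82 + 137) = ((24 + 4*(-10) + 6*(-1) - 10*(-1)) + 3)/(-82 + 137) = ((24 - 40 - 6 + 10) + 3)/55 = (-12 + 3)*(1/55) = -9*1/55 = -9/55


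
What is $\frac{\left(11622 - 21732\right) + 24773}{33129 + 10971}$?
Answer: $\frac{14663}{44100} \approx 0.33249$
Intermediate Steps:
$\frac{\left(11622 - 21732\right) + 24773}{33129 + 10971} = \frac{-10110 + 24773}{44100} = 14663 \cdot \frac{1}{44100} = \frac{14663}{44100}$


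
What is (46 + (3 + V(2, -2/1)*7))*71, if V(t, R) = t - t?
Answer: 3479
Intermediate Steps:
V(t, R) = 0
(46 + (3 + V(2, -2/1)*7))*71 = (46 + (3 + 0*7))*71 = (46 + (3 + 0))*71 = (46 + 3)*71 = 49*71 = 3479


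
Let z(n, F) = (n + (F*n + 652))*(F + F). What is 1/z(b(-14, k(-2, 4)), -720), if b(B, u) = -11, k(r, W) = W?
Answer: -1/12327840 ≈ -8.1117e-8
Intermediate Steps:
z(n, F) = 2*F*(652 + n + F*n) (z(n, F) = (n + (652 + F*n))*(2*F) = (652 + n + F*n)*(2*F) = 2*F*(652 + n + F*n))
1/z(b(-14, k(-2, 4)), -720) = 1/(2*(-720)*(652 - 11 - 720*(-11))) = 1/(2*(-720)*(652 - 11 + 7920)) = 1/(2*(-720)*8561) = 1/(-12327840) = -1/12327840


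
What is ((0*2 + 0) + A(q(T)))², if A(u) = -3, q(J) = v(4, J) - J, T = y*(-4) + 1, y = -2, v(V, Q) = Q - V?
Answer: 9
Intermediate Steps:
T = 9 (T = -2*(-4) + 1 = 8 + 1 = 9)
q(J) = -4 (q(J) = (J - 1*4) - J = (J - 4) - J = (-4 + J) - J = -4)
((0*2 + 0) + A(q(T)))² = ((0*2 + 0) - 3)² = ((0 + 0) - 3)² = (0 - 3)² = (-3)² = 9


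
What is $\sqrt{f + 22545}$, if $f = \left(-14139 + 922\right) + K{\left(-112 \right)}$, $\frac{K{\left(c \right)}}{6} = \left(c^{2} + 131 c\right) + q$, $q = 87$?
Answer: $i \sqrt{2918} \approx 54.018 i$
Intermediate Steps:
$K{\left(c \right)} = 522 + 6 c^{2} + 786 c$ ($K{\left(c \right)} = 6 \left(\left(c^{2} + 131 c\right) + 87\right) = 6 \left(87 + c^{2} + 131 c\right) = 522 + 6 c^{2} + 786 c$)
$f = -25463$ ($f = \left(-14139 + 922\right) + \left(522 + 6 \left(-112\right)^{2} + 786 \left(-112\right)\right) = -13217 + \left(522 + 6 \cdot 12544 - 88032\right) = -13217 + \left(522 + 75264 - 88032\right) = -13217 - 12246 = -25463$)
$\sqrt{f + 22545} = \sqrt{-25463 + 22545} = \sqrt{-2918} = i \sqrt{2918}$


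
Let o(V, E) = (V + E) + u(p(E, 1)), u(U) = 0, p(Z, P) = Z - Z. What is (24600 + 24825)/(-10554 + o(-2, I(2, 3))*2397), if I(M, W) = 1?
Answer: -16475/4317 ≈ -3.8163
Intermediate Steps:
p(Z, P) = 0
o(V, E) = E + V (o(V, E) = (V + E) + 0 = (E + V) + 0 = E + V)
(24600 + 24825)/(-10554 + o(-2, I(2, 3))*2397) = (24600 + 24825)/(-10554 + (1 - 2)*2397) = 49425/(-10554 - 1*2397) = 49425/(-10554 - 2397) = 49425/(-12951) = 49425*(-1/12951) = -16475/4317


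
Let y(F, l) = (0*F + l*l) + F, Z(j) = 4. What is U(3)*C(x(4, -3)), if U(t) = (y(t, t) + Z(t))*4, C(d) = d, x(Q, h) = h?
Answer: -192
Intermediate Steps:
y(F, l) = F + l² (y(F, l) = (0 + l²) + F = l² + F = F + l²)
U(t) = 16 + 4*t + 4*t² (U(t) = ((t + t²) + 4)*4 = (4 + t + t²)*4 = 16 + 4*t + 4*t²)
U(3)*C(x(4, -3)) = (16 + 4*3 + 4*3²)*(-3) = (16 + 12 + 4*9)*(-3) = (16 + 12 + 36)*(-3) = 64*(-3) = -192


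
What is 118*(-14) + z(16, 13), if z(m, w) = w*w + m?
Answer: -1467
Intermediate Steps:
z(m, w) = m + w² (z(m, w) = w² + m = m + w²)
118*(-14) + z(16, 13) = 118*(-14) + (16 + 13²) = -1652 + (16 + 169) = -1652 + 185 = -1467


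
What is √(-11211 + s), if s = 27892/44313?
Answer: I*√22013154136263/44313 ≈ 105.88*I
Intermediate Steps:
s = 27892/44313 (s = 27892*(1/44313) = 27892/44313 ≈ 0.62943)
√(-11211 + s) = √(-11211 + 27892/44313) = √(-496765151/44313) = I*√22013154136263/44313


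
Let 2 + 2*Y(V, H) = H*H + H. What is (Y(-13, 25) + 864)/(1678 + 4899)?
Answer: 1188/6577 ≈ 0.18063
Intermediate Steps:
Y(V, H) = -1 + H/2 + H²/2 (Y(V, H) = -1 + (H*H + H)/2 = -1 + (H² + H)/2 = -1 + (H + H²)/2 = -1 + (H/2 + H²/2) = -1 + H/2 + H²/2)
(Y(-13, 25) + 864)/(1678 + 4899) = ((-1 + (½)*25 + (½)*25²) + 864)/(1678 + 4899) = ((-1 + 25/2 + (½)*625) + 864)/6577 = ((-1 + 25/2 + 625/2) + 864)*(1/6577) = (324 + 864)*(1/6577) = 1188*(1/6577) = 1188/6577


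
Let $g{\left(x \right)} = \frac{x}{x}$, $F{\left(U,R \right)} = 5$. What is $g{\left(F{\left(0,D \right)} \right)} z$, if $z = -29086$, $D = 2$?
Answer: $-29086$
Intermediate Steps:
$g{\left(x \right)} = 1$
$g{\left(F{\left(0,D \right)} \right)} z = 1 \left(-29086\right) = -29086$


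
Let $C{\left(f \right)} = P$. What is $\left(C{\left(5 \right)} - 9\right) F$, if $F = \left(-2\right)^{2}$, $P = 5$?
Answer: $-16$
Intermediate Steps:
$F = 4$
$C{\left(f \right)} = 5$
$\left(C{\left(5 \right)} - 9\right) F = \left(5 - 9\right) 4 = \left(-4\right) 4 = -16$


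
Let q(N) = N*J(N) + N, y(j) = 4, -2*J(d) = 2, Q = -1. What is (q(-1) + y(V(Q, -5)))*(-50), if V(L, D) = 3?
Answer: -200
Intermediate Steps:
J(d) = -1 (J(d) = -½*2 = -1)
q(N) = 0 (q(N) = N*(-1) + N = -N + N = 0)
(q(-1) + y(V(Q, -5)))*(-50) = (0 + 4)*(-50) = 4*(-50) = -200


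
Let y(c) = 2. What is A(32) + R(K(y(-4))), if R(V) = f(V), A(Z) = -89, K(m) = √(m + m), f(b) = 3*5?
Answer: -74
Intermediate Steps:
f(b) = 15
K(m) = √2*√m (K(m) = √(2*m) = √2*√m)
R(V) = 15
A(32) + R(K(y(-4))) = -89 + 15 = -74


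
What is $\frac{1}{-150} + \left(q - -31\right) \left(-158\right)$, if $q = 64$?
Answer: $- \frac{2251501}{150} \approx -15010.0$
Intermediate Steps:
$\frac{1}{-150} + \left(q - -31\right) \left(-158\right) = \frac{1}{-150} + \left(64 - -31\right) \left(-158\right) = - \frac{1}{150} + \left(64 + 31\right) \left(-158\right) = - \frac{1}{150} + 95 \left(-158\right) = - \frac{1}{150} - 15010 = - \frac{2251501}{150}$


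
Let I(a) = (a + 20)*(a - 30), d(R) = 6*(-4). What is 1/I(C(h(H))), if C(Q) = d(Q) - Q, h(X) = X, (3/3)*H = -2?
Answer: 1/104 ≈ 0.0096154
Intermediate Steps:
H = -2
d(R) = -24
C(Q) = -24 - Q
I(a) = (-30 + a)*(20 + a) (I(a) = (20 + a)*(-30 + a) = (-30 + a)*(20 + a))
1/I(C(h(H))) = 1/(-600 + (-24 - 1*(-2))² - 10*(-24 - 1*(-2))) = 1/(-600 + (-24 + 2)² - 10*(-24 + 2)) = 1/(-600 + (-22)² - 10*(-22)) = 1/(-600 + 484 + 220) = 1/104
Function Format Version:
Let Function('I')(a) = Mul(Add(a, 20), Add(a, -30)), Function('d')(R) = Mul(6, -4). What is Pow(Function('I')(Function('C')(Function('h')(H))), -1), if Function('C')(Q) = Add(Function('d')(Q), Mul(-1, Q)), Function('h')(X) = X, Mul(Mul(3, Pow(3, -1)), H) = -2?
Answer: Rational(1, 104) ≈ 0.0096154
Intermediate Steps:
H = -2
Function('d')(R) = -24
Function('C')(Q) = Add(-24, Mul(-1, Q))
Function('I')(a) = Mul(Add(-30, a), Add(20, a)) (Function('I')(a) = Mul(Add(20, a), Add(-30, a)) = Mul(Add(-30, a), Add(20, a)))
Pow(Function('I')(Function('C')(Function('h')(H))), -1) = Pow(Add(-600, Pow(Add(-24, Mul(-1, -2)), 2), Mul(-10, Add(-24, Mul(-1, -2)))), -1) = Pow(Add(-600, Pow(Add(-24, 2), 2), Mul(-10, Add(-24, 2))), -1) = Pow(Add(-600, Pow(-22, 2), Mul(-10, -22)), -1) = Pow(Add(-600, 484, 220), -1) = Pow(104, -1) = Rational(1, 104)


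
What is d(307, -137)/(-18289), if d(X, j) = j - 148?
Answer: 285/18289 ≈ 0.015583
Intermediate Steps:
d(X, j) = -148 + j
d(307, -137)/(-18289) = (-148 - 137)/(-18289) = -285*(-1/18289) = 285/18289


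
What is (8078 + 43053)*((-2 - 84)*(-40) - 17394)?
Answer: -713481974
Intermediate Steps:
(8078 + 43053)*((-2 - 84)*(-40) - 17394) = 51131*(-86*(-40) - 17394) = 51131*(3440 - 17394) = 51131*(-13954) = -713481974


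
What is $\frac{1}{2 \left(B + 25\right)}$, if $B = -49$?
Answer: $- \frac{1}{48} \approx -0.020833$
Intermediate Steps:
$\frac{1}{2 \left(B + 25\right)} = \frac{1}{2 \left(-49 + 25\right)} = \frac{1}{2 \left(-24\right)} = \frac{1}{-48} = - \frac{1}{48}$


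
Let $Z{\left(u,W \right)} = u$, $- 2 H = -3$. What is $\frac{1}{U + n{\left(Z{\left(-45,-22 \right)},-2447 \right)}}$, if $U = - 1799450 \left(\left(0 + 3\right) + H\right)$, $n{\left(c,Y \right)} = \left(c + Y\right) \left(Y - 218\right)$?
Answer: $- \frac{1}{1456345} \approx -6.8665 \cdot 10^{-7}$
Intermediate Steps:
$H = \frac{3}{2}$ ($H = \left(- \frac{1}{2}\right) \left(-3\right) = \frac{3}{2} \approx 1.5$)
$n{\left(c,Y \right)} = \left(-218 + Y\right) \left(Y + c\right)$ ($n{\left(c,Y \right)} = \left(Y + c\right) \left(-218 + Y\right) = \left(-218 + Y\right) \left(Y + c\right)$)
$U = -8097525$ ($U = - 1799450 \left(\left(0 + 3\right) + \frac{3}{2}\right) = - 1799450 \left(3 + \frac{3}{2}\right) = \left(-1799450\right) \frac{9}{2} = -8097525$)
$\frac{1}{U + n{\left(Z{\left(-45,-22 \right)},-2447 \right)}} = \frac{1}{-8097525 - \left(-653371 - 5987809\right)} = \frac{1}{-8097525 + \left(5987809 + 533446 + 9810 + 110115\right)} = \frac{1}{-8097525 + 6641180} = \frac{1}{-1456345} = - \frac{1}{1456345}$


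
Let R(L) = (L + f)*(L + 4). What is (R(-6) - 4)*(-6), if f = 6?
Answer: 24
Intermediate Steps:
R(L) = (4 + L)*(6 + L) (R(L) = (L + 6)*(L + 4) = (6 + L)*(4 + L) = (4 + L)*(6 + L))
(R(-6) - 4)*(-6) = ((24 + (-6)**2 + 10*(-6)) - 4)*(-6) = ((24 + 36 - 60) - 4)*(-6) = (0 - 4)*(-6) = -4*(-6) = 24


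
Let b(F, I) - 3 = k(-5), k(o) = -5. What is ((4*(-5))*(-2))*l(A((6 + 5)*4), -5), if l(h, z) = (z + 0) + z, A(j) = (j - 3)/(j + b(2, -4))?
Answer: -400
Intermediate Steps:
b(F, I) = -2 (b(F, I) = 3 - 5 = -2)
A(j) = (-3 + j)/(-2 + j) (A(j) = (j - 3)/(j - 2) = (-3 + j)/(-2 + j))
l(h, z) = 2*z (l(h, z) = z + z = 2*z)
((4*(-5))*(-2))*l(A((6 + 5)*4), -5) = ((4*(-5))*(-2))*(2*(-5)) = -20*(-2)*(-10) = 40*(-10) = -400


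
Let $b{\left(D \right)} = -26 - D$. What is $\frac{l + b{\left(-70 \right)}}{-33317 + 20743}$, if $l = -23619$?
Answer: $\frac{23575}{12574} \approx 1.8749$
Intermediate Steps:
$\frac{l + b{\left(-70 \right)}}{-33317 + 20743} = \frac{-23619 - -44}{-33317 + 20743} = \frac{-23619 + \left(-26 + 70\right)}{-12574} = \left(-23619 + 44\right) \left(- \frac{1}{12574}\right) = \left(-23575\right) \left(- \frac{1}{12574}\right) = \frac{23575}{12574}$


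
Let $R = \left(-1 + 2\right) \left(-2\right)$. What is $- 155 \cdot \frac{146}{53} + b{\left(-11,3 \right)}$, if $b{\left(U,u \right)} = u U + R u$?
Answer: $- \frac{24697}{53} \approx -465.98$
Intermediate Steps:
$R = -2$ ($R = 1 \left(-2\right) = -2$)
$b{\left(U,u \right)} = - 2 u + U u$ ($b{\left(U,u \right)} = u U - 2 u = U u - 2 u = - 2 u + U u$)
$- 155 \cdot \frac{146}{53} + b{\left(-11,3 \right)} = - 155 \cdot \frac{146}{53} + 3 \left(-2 - 11\right) = - 155 \cdot 146 \cdot \frac{1}{53} + 3 \left(-13\right) = \left(-155\right) \frac{146}{53} - 39 = - \frac{22630}{53} - 39 = - \frac{24697}{53}$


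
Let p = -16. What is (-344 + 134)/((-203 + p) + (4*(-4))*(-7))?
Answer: 210/107 ≈ 1.9626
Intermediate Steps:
(-344 + 134)/((-203 + p) + (4*(-4))*(-7)) = (-344 + 134)/((-203 - 16) + (4*(-4))*(-7)) = -210/(-219 - 16*(-7)) = -210/(-219 + 112) = -210/(-107) = -210*(-1/107) = 210/107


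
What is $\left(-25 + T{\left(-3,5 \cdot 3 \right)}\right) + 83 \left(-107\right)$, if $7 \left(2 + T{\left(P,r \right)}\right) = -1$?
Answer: $- \frac{62357}{7} \approx -8908.1$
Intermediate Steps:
$T{\left(P,r \right)} = - \frac{15}{7}$ ($T{\left(P,r \right)} = -2 + \frac{1}{7} \left(-1\right) = -2 - \frac{1}{7} = - \frac{15}{7}$)
$\left(-25 + T{\left(-3,5 \cdot 3 \right)}\right) + 83 \left(-107\right) = \left(-25 - \frac{15}{7}\right) + 83 \left(-107\right) = - \frac{190}{7} - 8881 = - \frac{62357}{7}$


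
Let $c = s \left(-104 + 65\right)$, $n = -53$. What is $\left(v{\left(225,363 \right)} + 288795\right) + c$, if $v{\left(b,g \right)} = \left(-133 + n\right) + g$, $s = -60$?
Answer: $291312$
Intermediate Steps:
$v{\left(b,g \right)} = -186 + g$ ($v{\left(b,g \right)} = \left(-133 - 53\right) + g = -186 + g$)
$c = 2340$ ($c = - 60 \left(-104 + 65\right) = \left(-60\right) \left(-39\right) = 2340$)
$\left(v{\left(225,363 \right)} + 288795\right) + c = \left(\left(-186 + 363\right) + 288795\right) + 2340 = \left(177 + 288795\right) + 2340 = 288972 + 2340 = 291312$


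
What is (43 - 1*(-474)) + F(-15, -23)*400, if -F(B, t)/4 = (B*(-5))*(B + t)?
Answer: 4560517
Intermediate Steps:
F(B, t) = 20*B*(B + t) (F(B, t) = -4*B*(-5)*(B + t) = -4*(-5*B)*(B + t) = -(-20)*B*(B + t) = 20*B*(B + t))
(43 - 1*(-474)) + F(-15, -23)*400 = (43 - 1*(-474)) + (20*(-15)*(-15 - 23))*400 = (43 + 474) + (20*(-15)*(-38))*400 = 517 + 11400*400 = 517 + 4560000 = 4560517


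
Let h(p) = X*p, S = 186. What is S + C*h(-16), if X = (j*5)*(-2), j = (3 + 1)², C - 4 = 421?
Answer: 1088186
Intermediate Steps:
C = 425 (C = 4 + 421 = 425)
j = 16 (j = 4² = 16)
X = -160 (X = (16*5)*(-2) = 80*(-2) = -160)
h(p) = -160*p
S + C*h(-16) = 186 + 425*(-160*(-16)) = 186 + 425*2560 = 186 + 1088000 = 1088186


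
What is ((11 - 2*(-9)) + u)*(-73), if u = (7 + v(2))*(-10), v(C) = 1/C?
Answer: 3358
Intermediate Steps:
u = -75 (u = (7 + 1/2)*(-10) = (7 + ½)*(-10) = (15/2)*(-10) = -75)
((11 - 2*(-9)) + u)*(-73) = ((11 - 2*(-9)) - 75)*(-73) = ((11 + 18) - 75)*(-73) = (29 - 75)*(-73) = -46*(-73) = 3358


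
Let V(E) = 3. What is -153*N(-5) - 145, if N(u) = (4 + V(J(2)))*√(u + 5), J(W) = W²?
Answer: -145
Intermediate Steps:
N(u) = 7*√(5 + u) (N(u) = (4 + 3)*√(u + 5) = 7*√(5 + u))
-153*N(-5) - 145 = -1071*√(5 - 5) - 145 = -1071*√0 - 145 = -1071*0 - 145 = -153*0 - 145 = 0 - 145 = -145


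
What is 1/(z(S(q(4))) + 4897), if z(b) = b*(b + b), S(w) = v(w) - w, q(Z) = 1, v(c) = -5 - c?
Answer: 1/4995 ≈ 0.00020020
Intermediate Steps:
S(w) = -5 - 2*w (S(w) = (-5 - w) - w = -5 - 2*w)
z(b) = 2*b**2 (z(b) = b*(2*b) = 2*b**2)
1/(z(S(q(4))) + 4897) = 1/(2*(-5 - 2*1)**2 + 4897) = 1/(2*(-5 - 2)**2 + 4897) = 1/(2*(-7)**2 + 4897) = 1/(2*49 + 4897) = 1/(98 + 4897) = 1/4995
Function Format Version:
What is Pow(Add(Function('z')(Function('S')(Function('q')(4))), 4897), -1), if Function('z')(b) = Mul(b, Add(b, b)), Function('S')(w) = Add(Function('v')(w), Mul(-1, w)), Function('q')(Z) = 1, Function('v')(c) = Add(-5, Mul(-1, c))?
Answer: Rational(1, 4995) ≈ 0.00020020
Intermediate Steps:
Function('S')(w) = Add(-5, Mul(-2, w)) (Function('S')(w) = Add(Add(-5, Mul(-1, w)), Mul(-1, w)) = Add(-5, Mul(-2, w)))
Function('z')(b) = Mul(2, Pow(b, 2)) (Function('z')(b) = Mul(b, Mul(2, b)) = Mul(2, Pow(b, 2)))
Pow(Add(Function('z')(Function('S')(Function('q')(4))), 4897), -1) = Pow(Add(Mul(2, Pow(Add(-5, Mul(-2, 1)), 2)), 4897), -1) = Pow(Add(Mul(2, Pow(Add(-5, -2), 2)), 4897), -1) = Pow(Add(Mul(2, Pow(-7, 2)), 4897), -1) = Pow(Add(Mul(2, 49), 4897), -1) = Pow(Add(98, 4897), -1) = Pow(4995, -1) = Rational(1, 4995)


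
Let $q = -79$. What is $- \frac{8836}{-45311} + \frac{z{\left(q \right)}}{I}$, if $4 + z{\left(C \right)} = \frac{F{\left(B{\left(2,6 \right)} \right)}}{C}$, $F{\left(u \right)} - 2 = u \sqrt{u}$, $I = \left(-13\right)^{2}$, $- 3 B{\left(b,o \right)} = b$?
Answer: $\frac{103560538}{604947161} + \frac{2 i \sqrt{6}}{120159} \approx 0.17119 + 4.0771 \cdot 10^{-5} i$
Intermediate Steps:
$B{\left(b,o \right)} = - \frac{b}{3}$
$I = 169$
$F{\left(u \right)} = 2 + u^{\frac{3}{2}}$ ($F{\left(u \right)} = 2 + u \sqrt{u} = 2 + u^{\frac{3}{2}}$)
$z{\left(C \right)} = -4 + \frac{2 - \frac{2 i \sqrt{6}}{9}}{C}$ ($z{\left(C \right)} = -4 + \frac{2 + \left(\left(- \frac{1}{3}\right) 2\right)^{\frac{3}{2}}}{C} = -4 + \frac{2 + \left(- \frac{2}{3}\right)^{\frac{3}{2}}}{C} = -4 + \frac{2 - \frac{2 i \sqrt{6}}{9}}{C}$)
$- \frac{8836}{-45311} + \frac{z{\left(q \right)}}{I} = - \frac{8836}{-45311} + \frac{\frac{2}{9} \frac{1}{-79} \left(9 - -1422 - i \sqrt{6}\right)}{169} = \left(-8836\right) \left(- \frac{1}{45311}\right) + \frac{2}{9} \left(- \frac{1}{79}\right) \left(9 + 1422 - i \sqrt{6}\right) \frac{1}{169} = \frac{8836}{45311} + \frac{2}{9} \left(- \frac{1}{79}\right) \left(1431 - i \sqrt{6}\right) \frac{1}{169} = \frac{8836}{45311} + \left(- \frac{318}{79} + \frac{2 i \sqrt{6}}{711}\right) \frac{1}{169} = \frac{8836}{45311} - \left(\frac{318}{13351} - \frac{2 i \sqrt{6}}{120159}\right) = \frac{103560538}{604947161} + \frac{2 i \sqrt{6}}{120159}$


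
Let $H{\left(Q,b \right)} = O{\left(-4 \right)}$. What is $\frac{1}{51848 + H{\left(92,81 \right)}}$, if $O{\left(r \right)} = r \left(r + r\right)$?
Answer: $\frac{1}{51880} \approx 1.9275 \cdot 10^{-5}$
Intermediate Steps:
$O{\left(r \right)} = 2 r^{2}$ ($O{\left(r \right)} = r 2 r = 2 r^{2}$)
$H{\left(Q,b \right)} = 32$ ($H{\left(Q,b \right)} = 2 \left(-4\right)^{2} = 2 \cdot 16 = 32$)
$\frac{1}{51848 + H{\left(92,81 \right)}} = \frac{1}{51848 + 32} = \frac{1}{51880}$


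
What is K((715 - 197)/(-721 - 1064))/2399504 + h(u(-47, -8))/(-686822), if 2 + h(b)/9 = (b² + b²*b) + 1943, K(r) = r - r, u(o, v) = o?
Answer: 897057/686822 ≈ 1.3061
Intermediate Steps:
K(r) = 0
h(b) = 17469 + 9*b² + 9*b³ (h(b) = -18 + 9*((b² + b²*b) + 1943) = -18 + 9*((b² + b³) + 1943) = -18 + 9*(1943 + b² + b³) = -18 + (17487 + 9*b² + 9*b³) = 17469 + 9*b² + 9*b³)
K((715 - 197)/(-721 - 1064))/2399504 + h(u(-47, -8))/(-686822) = 0/2399504 + (17469 + 9*(-47)² + 9*(-47)³)/(-686822) = 0*(1/2399504) + (17469 + 9*2209 + 9*(-103823))*(-1/686822) = 0 + (17469 + 19881 - 934407)*(-1/686822) = 0 - 897057*(-1/686822) = 0 + 897057/686822 = 897057/686822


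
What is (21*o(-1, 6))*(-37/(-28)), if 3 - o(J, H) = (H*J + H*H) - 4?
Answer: -2553/4 ≈ -638.25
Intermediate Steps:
o(J, H) = 7 - H² - H*J (o(J, H) = 3 - ((H*J + H*H) - 4) = 3 - ((H*J + H²) - 4) = 3 - ((H² + H*J) - 4) = 3 - (-4 + H² + H*J) = 3 + (4 - H² - H*J) = 7 - H² - H*J)
(21*o(-1, 6))*(-37/(-28)) = (21*(7 - 1*6² - 1*6*(-1)))*(-37/(-28)) = (21*(7 - 1*36 + 6))*(-37*(-1/28)) = (21*(7 - 36 + 6))*(37/28) = (21*(-23))*(37/28) = -483*37/28 = -2553/4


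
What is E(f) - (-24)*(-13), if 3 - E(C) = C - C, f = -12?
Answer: -309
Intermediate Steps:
E(C) = 3 (E(C) = 3 - (C - C) = 3 - 1*0 = 3 + 0 = 3)
E(f) - (-24)*(-13) = 3 - (-24)*(-13) = 3 - 6*52 = 3 - 312 = -309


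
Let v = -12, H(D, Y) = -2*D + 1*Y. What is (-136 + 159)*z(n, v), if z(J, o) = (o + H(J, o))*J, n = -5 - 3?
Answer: 1472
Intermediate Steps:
n = -8
H(D, Y) = Y - 2*D (H(D, Y) = -2*D + Y = Y - 2*D)
z(J, o) = J*(-2*J + 2*o) (z(J, o) = (o + (o - 2*J))*J = (-2*J + 2*o)*J = J*(-2*J + 2*o))
(-136 + 159)*z(n, v) = (-136 + 159)*(2*(-8)*(-12 - 1*(-8))) = 23*(2*(-8)*(-12 + 8)) = 23*(2*(-8)*(-4)) = 23*64 = 1472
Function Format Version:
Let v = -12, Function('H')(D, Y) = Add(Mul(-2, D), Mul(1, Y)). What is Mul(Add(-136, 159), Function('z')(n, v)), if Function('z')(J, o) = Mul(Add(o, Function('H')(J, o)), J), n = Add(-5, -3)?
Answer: 1472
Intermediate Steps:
n = -8
Function('H')(D, Y) = Add(Y, Mul(-2, D)) (Function('H')(D, Y) = Add(Mul(-2, D), Y) = Add(Y, Mul(-2, D)))
Function('z')(J, o) = Mul(J, Add(Mul(-2, J), Mul(2, o))) (Function('z')(J, o) = Mul(Add(o, Add(o, Mul(-2, J))), J) = Mul(Add(Mul(-2, J), Mul(2, o)), J) = Mul(J, Add(Mul(-2, J), Mul(2, o))))
Mul(Add(-136, 159), Function('z')(n, v)) = Mul(Add(-136, 159), Mul(2, -8, Add(-12, Mul(-1, -8)))) = Mul(23, Mul(2, -8, Add(-12, 8))) = Mul(23, Mul(2, -8, -4)) = Mul(23, 64) = 1472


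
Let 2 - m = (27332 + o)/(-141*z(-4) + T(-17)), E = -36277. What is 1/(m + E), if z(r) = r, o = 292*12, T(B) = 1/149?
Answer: -84037/3053036739 ≈ -2.7526e-5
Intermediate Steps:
T(B) = 1/149
o = 3504
m = -4426490/84037 (m = 2 - (27332 + 3504)/(-141*(-4) + 1/149) = 2 - 30836/(564 + 1/149) = 2 - 30836/84037/149 = 2 - 30836*149/84037 = 2 - 1*4594564/84037 = 2 - 4594564/84037 = -4426490/84037 ≈ -52.673)
1/(m + E) = 1/(-4426490/84037 - 36277) = 1/(-3053036739/84037) = -84037/3053036739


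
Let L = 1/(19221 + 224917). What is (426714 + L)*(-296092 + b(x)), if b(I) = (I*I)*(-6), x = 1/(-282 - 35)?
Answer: -1549842181096845760901/12266591741 ≈ -1.2635e+11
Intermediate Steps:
L = 1/244138 ≈ 4.0960e-6
x = -1/317 (x = 1/(-317) = -1/317 ≈ -0.0031546)
b(I) = -6*I**2 (b(I) = I**2*(-6) = -6*I**2)
(426714 + L)*(-296092 + b(x)) = (426714 + 1/244138)*(-296092 - 6*(-1/317)**2) = 104177102533*(-296092 - 6*1/100489)/244138 = 104177102533*(-296092 - 6/100489)/244138 = (104177102533/244138)*(-29753988994/100489) = -1549842181096845760901/12266591741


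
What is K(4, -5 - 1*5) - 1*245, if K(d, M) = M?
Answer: -255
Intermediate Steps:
K(4, -5 - 1*5) - 1*245 = (-5 - 1*5) - 1*245 = (-5 - 5) - 245 = -10 - 245 = -255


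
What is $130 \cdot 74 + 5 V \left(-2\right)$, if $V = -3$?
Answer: $9650$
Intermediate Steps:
$130 \cdot 74 + 5 V \left(-2\right) = 130 \cdot 74 + 5 \left(-3\right) \left(-2\right) = 9620 - -30 = 9620 + 30 = 9650$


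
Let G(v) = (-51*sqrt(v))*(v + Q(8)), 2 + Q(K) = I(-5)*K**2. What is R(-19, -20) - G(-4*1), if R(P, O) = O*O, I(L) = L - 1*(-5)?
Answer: 400 - 612*I ≈ 400.0 - 612.0*I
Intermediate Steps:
I(L) = 5 + L (I(L) = L + 5 = 5 + L)
Q(K) = -2 (Q(K) = -2 + (5 - 5)*K**2 = -2 + 0*K**2 = -2 + 0 = -2)
R(P, O) = O**2
G(v) = -51*sqrt(v)*(-2 + v) (G(v) = (-51*sqrt(v))*(v - 2) = (-51*sqrt(v))*(-2 + v) = -51*sqrt(v)*(-2 + v))
R(-19, -20) - G(-4*1) = (-20)**2 - 51*sqrt(-4*1)*(2 - (-4)) = 400 - 51*sqrt(-4)*(2 - 1*(-4)) = 400 - 51*2*I*(2 + 4) = 400 - 51*2*I*6 = 400 - 612*I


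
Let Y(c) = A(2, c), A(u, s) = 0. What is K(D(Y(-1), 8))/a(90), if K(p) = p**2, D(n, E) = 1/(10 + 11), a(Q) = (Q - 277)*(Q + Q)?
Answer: -1/14844060 ≈ -6.7367e-8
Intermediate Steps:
Y(c) = 0
a(Q) = 2*Q*(-277 + Q) (a(Q) = (-277 + Q)*(2*Q) = 2*Q*(-277 + Q))
D(n, E) = 1/21
K(D(Y(-1), 8))/a(90) = (1/21)**2/((2*90*(-277 + 90))) = 1/(441*((2*90*(-187)))) = (1/441)/(-33660) = (1/441)*(-1/33660) = -1/14844060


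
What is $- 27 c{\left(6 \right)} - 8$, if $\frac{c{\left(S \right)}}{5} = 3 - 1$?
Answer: $-278$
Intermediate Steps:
$c{\left(S \right)} = 10$ ($c{\left(S \right)} = 5 \left(3 - 1\right) = 5 \cdot 2 = 10$)
$- 27 c{\left(6 \right)} - 8 = \left(-27\right) 10 - 8 = -270 - 8 = -278$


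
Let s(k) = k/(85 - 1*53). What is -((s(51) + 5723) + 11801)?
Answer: -560819/32 ≈ -17526.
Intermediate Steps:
s(k) = k/32 (s(k) = k/(85 - 53) = k/32)
-((s(51) + 5723) + 11801) = -(((1/32)*51 + 5723) + 11801) = -((51/32 + 5723) + 11801) = -(183187/32 + 11801) = -1*560819/32 = -560819/32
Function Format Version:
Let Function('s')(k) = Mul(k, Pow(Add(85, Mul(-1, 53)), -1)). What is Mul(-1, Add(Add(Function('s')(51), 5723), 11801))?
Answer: Rational(-560819, 32) ≈ -17526.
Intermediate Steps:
Function('s')(k) = Mul(Rational(1, 32), k) (Function('s')(k) = Mul(k, Pow(Add(85, -53), -1)) = Mul(k, Pow(32, -1)) = Mul(k, Rational(1, 32)) = Mul(Rational(1, 32), k))
Mul(-1, Add(Add(Function('s')(51), 5723), 11801)) = Mul(-1, Add(Add(Mul(Rational(1, 32), 51), 5723), 11801)) = Mul(-1, Add(Add(Rational(51, 32), 5723), 11801)) = Mul(-1, Add(Rational(183187, 32), 11801)) = Mul(-1, Rational(560819, 32)) = Rational(-560819, 32)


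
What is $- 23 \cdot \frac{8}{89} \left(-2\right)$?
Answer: $\frac{368}{89} \approx 4.1348$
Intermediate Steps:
$- 23 \cdot \frac{8}{89} \left(-2\right) = - 23 \cdot 8 \cdot \frac{1}{89} \left(-2\right) = \left(-23\right) \frac{8}{89} \left(-2\right) = \left(- \frac{184}{89}\right) \left(-2\right) = \frac{368}{89}$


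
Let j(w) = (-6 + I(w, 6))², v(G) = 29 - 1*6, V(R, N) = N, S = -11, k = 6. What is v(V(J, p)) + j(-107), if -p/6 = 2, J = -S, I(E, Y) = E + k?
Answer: 11472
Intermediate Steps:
I(E, Y) = 6 + E (I(E, Y) = E + 6 = 6 + E)
J = 11 (J = -1*(-11) = 11)
p = -12 (p = -6*2 = -12)
v(G) = 23 (v(G) = 29 - 6 = 23)
j(w) = w² (j(w) = (-6 + (6 + w))² = w²)
v(V(J, p)) + j(-107) = 23 + (-107)² = 23 + 11449 = 11472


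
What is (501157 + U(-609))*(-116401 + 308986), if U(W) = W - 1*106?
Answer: 96377622570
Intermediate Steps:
U(W) = -106 + W (U(W) = W - 106 = -106 + W)
(501157 + U(-609))*(-116401 + 308986) = (501157 + (-106 - 609))*(-116401 + 308986) = (501157 - 715)*192585 = 500442*192585 = 96377622570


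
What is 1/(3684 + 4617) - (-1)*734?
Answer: 6092935/8301 ≈ 734.00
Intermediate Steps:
1/(3684 + 4617) - (-1)*734 = 1/8301 - 1*(-734) = 1/8301 + 734 = 6092935/8301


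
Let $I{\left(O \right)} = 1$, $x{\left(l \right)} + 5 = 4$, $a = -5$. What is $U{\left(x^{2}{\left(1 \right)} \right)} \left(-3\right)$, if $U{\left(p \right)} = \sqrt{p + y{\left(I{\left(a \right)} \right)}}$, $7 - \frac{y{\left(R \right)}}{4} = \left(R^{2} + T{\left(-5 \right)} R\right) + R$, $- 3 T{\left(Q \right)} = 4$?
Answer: $- \sqrt{237} \approx -15.395$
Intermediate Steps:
$x{\left(l \right)} = -1$ ($x{\left(l \right)} = -5 + 4 = -1$)
$T{\left(Q \right)} = - \frac{4}{3}$ ($T{\left(Q \right)} = \left(- \frac{1}{3}\right) 4 = - \frac{4}{3}$)
$y{\left(R \right)} = 28 - 4 R^{2} + \frac{4 R}{3}$ ($y{\left(R \right)} = 28 - 4 \left(\left(R^{2} - \frac{4 R}{3}\right) + R\right) = 28 - 4 \left(R^{2} - \frac{R}{3}\right) = 28 - \left(4 R^{2} - \frac{4 R}{3}\right) = 28 - 4 R^{2} + \frac{4 R}{3}$)
$U{\left(p \right)} = \sqrt{\frac{76}{3} + p}$ ($U{\left(p \right)} = \sqrt{p + \left(28 - 4 \cdot 1^{2} + \frac{4}{3} \cdot 1\right)} = \sqrt{p + \left(28 - 4 + \frac{4}{3}\right)} = \sqrt{p + \frac{76}{3}} = \sqrt{\frac{76}{3} + p}$)
$U{\left(x^{2}{\left(1 \right)} \right)} \left(-3\right) = \frac{\sqrt{228 + 9 \left(-1\right)^{2}}}{3} \left(-3\right) = \frac{\sqrt{228 + 9 \cdot 1}}{3} \left(-3\right) = \frac{\sqrt{228 + 9}}{3} \left(-3\right) = \frac{\sqrt{237}}{3} \left(-3\right) = - \sqrt{237}$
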